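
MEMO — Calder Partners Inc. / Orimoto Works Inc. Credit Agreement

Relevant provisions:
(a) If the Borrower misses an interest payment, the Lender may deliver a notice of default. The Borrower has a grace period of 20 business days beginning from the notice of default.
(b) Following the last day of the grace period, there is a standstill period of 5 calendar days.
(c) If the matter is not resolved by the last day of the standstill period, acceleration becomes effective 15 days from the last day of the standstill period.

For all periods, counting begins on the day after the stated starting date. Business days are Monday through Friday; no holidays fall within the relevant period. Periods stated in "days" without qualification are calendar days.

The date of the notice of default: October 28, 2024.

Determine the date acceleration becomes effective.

December 15, 2024

The last day of the grace period: counting 20 business days from Monday, October 28, 2024 (Oct 29, Oct 30, Oct 31, Nov 1, …, Nov 21, Nov 22, Nov 25, skipping weekends) reaches Monday, November 25, 2024.
The last day of the standstill period: November 25, 2024 + 5 days = November 30, 2024.
The date acceleration becomes effective: November 30, 2024 + 15 days = December 15, 2024.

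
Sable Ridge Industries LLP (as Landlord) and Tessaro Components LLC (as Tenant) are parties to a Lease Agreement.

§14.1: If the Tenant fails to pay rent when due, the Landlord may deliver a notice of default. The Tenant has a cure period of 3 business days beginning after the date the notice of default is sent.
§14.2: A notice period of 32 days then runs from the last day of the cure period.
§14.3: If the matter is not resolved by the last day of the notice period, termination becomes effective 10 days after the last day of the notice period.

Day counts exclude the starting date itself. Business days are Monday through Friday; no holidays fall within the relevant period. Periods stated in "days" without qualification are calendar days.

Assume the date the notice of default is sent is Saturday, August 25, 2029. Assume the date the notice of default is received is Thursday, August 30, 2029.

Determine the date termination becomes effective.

October 10, 2029

From Saturday, August 25, 2029, 3 business days (Aug 27, Aug 28, Aug 29, skipping weekends) brings us to Wednesday, August 29, 2029, which is the last day of the cure period.
The last day of the notice period: 32 calendar days after August 29, 2029 is September 30, 2029.
The date termination becomes effective: 10 calendar days after September 30, 2029 is October 10, 2029.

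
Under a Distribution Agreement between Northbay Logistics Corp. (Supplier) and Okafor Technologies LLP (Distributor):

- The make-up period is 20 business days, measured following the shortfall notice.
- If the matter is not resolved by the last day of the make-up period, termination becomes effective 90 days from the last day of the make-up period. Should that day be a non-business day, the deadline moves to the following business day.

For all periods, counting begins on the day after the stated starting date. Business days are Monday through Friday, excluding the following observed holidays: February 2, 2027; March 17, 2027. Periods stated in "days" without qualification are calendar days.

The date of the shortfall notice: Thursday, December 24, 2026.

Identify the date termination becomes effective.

April 21, 2027

The last day of the make-up period: counting 20 business days from Thursday, December 24, 2026 (Dec 25, Dec 28, Dec 29, Dec 30, …, Jan 19, Jan 20, Jan 21, skipping weekends) reaches Thursday, January 21, 2027.
The date termination becomes effective: January 21, 2027 + 90 days = April 21, 2027. April 21, 2027 is a Wednesday and is not a listed holiday, so no roll-forward applies.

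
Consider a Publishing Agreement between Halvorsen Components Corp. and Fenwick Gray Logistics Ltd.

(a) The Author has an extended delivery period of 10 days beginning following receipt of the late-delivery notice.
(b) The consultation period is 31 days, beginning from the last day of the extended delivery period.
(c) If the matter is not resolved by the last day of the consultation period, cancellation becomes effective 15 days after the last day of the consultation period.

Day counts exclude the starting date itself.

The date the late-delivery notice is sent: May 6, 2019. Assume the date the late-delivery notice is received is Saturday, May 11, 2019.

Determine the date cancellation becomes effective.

Jul 6, 2019

The last day of the extended delivery period: 10 calendar days after May 11, 2019 is May 21, 2019.
The last day of the consultation period: 31 calendar days after May 21, 2019 is Jun 21, 2019.
Adding 15 calendar days to Jun 21, 2019 gives Jul 6, 2019, which is the date cancellation becomes effective.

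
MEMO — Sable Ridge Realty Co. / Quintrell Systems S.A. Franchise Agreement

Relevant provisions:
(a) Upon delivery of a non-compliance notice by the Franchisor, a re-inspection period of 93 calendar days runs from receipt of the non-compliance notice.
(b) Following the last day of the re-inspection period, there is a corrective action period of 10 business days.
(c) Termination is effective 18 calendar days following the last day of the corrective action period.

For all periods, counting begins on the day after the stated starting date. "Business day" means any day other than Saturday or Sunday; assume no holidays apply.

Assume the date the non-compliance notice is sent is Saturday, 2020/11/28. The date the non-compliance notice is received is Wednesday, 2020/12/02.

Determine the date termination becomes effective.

2021/04/06

The last day of the re-inspection period: 93 calendar days after 2020/12/02 is 2021/03/05.
The last day of the corrective action period: counting 10 business days from Friday, 2021/03/05 (Mar 8, Mar 9, Mar 10, Mar 11, Mar 12, Mar 15, Mar 16, Mar 17, Mar 18, Mar 19, skipping weekends) reaches Friday, 2021/03/19.
The date termination becomes effective: 18 calendar days after 2021/03/19 is 2021/04/06.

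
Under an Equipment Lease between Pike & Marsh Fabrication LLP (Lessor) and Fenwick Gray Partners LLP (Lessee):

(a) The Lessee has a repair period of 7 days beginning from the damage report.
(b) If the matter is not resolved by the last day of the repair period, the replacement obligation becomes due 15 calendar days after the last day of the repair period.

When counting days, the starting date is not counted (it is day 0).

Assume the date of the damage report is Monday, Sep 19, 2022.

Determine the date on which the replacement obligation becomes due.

Oct 11, 2022

Adding 7 calendar days to Sep 19, 2022 gives Sep 26, 2022, which is the last day of the repair period.
The date on which the replacement obligation becomes due: 15 calendar days after Sep 26, 2022 is Oct 11, 2022.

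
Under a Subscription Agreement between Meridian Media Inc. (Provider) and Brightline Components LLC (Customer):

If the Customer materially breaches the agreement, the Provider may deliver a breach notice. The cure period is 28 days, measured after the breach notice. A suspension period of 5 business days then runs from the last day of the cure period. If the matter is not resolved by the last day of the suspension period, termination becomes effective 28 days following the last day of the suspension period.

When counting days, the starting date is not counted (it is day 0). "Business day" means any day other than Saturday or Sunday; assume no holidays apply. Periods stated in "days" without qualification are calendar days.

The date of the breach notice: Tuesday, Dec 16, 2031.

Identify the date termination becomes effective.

Feb 17, 2032

The last day of the cure period: Dec 16, 2031 + 28 days = Jan 13, 2032.
From Tuesday, Jan 13, 2032, 5 business days (Jan 14, Jan 15, Jan 16, Jan 19, Jan 20, skipping weekends) brings us to Tuesday, Jan 20, 2032, which is the last day of the suspension period.
The date termination becomes effective: Jan 20, 2032 + 28 days = Feb 17, 2032.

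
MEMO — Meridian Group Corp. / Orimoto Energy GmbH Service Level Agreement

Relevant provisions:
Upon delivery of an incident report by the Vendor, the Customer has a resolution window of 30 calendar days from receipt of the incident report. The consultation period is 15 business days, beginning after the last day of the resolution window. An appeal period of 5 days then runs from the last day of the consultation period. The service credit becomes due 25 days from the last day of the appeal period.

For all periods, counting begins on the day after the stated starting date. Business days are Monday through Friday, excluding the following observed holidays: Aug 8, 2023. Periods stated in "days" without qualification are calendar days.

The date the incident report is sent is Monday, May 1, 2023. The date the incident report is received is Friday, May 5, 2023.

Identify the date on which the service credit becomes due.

Jul 23, 2023

Adding 30 calendar days to May 5, 2023 gives Jun 4, 2023, which is the last day of the resolution window.
The last day of the consultation period: counting 15 business days from Sunday, Jun 4, 2023 (Jun 5, Jun 6, Jun 7, Jun 8, …, Jun 21, Jun 22, Jun 23, skipping weekends) reaches Friday, Jun 23, 2023.
Adding 5 calendar days to Jun 23, 2023 gives Jun 28, 2023, which is the last day of the appeal period.
The date on which the service credit becomes due: 25 calendar days after Jun 28, 2023 is Jul 23, 2023.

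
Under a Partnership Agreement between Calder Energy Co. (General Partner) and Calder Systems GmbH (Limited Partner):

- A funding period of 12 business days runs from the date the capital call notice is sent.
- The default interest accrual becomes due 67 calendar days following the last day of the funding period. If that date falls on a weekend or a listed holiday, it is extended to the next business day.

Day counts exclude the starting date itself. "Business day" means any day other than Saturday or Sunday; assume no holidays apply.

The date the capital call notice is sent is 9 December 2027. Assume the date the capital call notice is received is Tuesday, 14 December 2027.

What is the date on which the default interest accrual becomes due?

From Thursday, 9 December 2027, 12 business days (Dec 10, Dec 13, Dec 14, Dec 15, …, Dec 23, Dec 24, Dec 27, skipping weekends) brings us to Monday, 27 December 2027, which is the last day of the funding period.
The date on which the default interest accrual becomes due: 27 December 2027 + 67 days = 3 March 2028. 3 March 2028 is a Friday, so no roll-forward applies.

3 March 2028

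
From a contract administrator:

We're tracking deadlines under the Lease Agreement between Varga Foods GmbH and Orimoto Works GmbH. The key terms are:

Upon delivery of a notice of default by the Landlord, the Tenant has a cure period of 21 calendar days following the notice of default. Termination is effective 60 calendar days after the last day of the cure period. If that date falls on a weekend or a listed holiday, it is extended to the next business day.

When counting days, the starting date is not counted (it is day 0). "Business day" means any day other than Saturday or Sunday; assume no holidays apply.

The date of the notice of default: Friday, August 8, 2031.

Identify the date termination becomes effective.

The last day of the cure period: 21 calendar days after August 8, 2031 is August 29, 2031.
The date termination becomes effective: 60 calendar days after August 29, 2031 is October 28, 2031. October 28, 2031 is a Tuesday, so no roll-forward applies.

October 28, 2031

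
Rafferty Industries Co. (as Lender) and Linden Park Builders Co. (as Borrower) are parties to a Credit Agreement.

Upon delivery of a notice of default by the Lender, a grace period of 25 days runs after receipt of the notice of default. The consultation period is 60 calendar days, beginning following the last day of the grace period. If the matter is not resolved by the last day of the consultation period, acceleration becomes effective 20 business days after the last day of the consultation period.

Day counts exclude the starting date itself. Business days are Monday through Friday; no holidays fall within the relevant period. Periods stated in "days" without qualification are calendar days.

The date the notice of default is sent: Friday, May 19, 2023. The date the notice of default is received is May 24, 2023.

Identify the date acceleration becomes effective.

September 14, 2023

The last day of the grace period: May 24, 2023 + 25 days = June 18, 2023.
Adding 60 calendar days to June 18, 2023 gives August 17, 2023, which is the last day of the consultation period.
The date acceleration becomes effective: counting 20 business days from Thursday, August 17, 2023 (Aug 18, Aug 21, Aug 22, Aug 23, …, Sep 12, Sep 13, Sep 14, skipping weekends) reaches Thursday, September 14, 2023.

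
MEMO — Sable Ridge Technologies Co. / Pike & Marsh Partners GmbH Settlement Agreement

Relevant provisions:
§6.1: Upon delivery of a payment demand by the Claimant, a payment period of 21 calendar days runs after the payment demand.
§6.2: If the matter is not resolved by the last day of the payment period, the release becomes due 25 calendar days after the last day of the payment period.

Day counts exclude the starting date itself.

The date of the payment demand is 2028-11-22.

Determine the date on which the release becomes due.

2029-01-07

Adding 21 calendar days to 2028-11-22 gives 2028-12-13, which is the last day of the payment period.
The date on which the release becomes due: 25 calendar days after 2028-12-13 is 2029-01-07.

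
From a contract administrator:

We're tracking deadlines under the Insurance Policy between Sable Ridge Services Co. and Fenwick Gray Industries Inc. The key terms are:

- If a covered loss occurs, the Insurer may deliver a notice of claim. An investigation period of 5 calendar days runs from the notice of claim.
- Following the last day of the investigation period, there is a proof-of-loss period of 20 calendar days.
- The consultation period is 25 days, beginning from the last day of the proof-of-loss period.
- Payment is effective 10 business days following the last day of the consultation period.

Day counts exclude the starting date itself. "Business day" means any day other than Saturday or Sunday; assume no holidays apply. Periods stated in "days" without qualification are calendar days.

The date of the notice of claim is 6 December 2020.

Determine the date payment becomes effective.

8 February 2021

The last day of the investigation period: 6 December 2020 + 5 days = 11 December 2020.
The last day of the proof-of-loss period: 20 calendar days after 11 December 2020 is 31 December 2020.
The last day of the consultation period: 25 calendar days after 31 December 2020 is 25 January 2021.
The date payment becomes effective: 10 business days after Monday, 25 January 2021, skipping weekends — Jan 26, Jan 27, Jan 28, Jan 29, Feb 1, Feb 2, Feb 3, Feb 4, Feb 5, Feb 8 — lands on Monday, 8 February 2021.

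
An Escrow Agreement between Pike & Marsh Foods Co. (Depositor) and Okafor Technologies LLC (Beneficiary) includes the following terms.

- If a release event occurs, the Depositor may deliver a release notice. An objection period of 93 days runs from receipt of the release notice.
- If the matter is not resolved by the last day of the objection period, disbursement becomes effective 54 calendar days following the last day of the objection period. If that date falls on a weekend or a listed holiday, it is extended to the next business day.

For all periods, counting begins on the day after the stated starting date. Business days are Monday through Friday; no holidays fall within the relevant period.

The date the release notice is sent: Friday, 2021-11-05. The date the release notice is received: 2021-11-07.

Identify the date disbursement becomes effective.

2022-04-04

The last day of the objection period: 93 calendar days after 2021-11-07 is 2022-02-08.
Adding 54 calendar days to 2022-02-08 gives 2022-04-03, which is the date disbursement becomes effective. That falls on a Sunday, so it rolls to the next business day, Monday, 2022-04-04.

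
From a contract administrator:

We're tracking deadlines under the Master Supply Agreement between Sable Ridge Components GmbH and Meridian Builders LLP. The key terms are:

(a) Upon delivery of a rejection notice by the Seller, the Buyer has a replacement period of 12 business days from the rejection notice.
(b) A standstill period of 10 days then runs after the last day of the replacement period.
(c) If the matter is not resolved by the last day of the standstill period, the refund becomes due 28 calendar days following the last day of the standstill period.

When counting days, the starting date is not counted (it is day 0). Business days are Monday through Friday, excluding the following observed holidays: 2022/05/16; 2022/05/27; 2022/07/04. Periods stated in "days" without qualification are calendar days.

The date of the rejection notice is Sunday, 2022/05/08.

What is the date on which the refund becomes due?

The last day of the replacement period: 12 business days after Sunday, 2022/05/08, skipping weekends and the listed holiday on May 16 — May 9, May 10, May 11, May 12, …, May 23, May 24, May 25 — lands on Wednesday, 2022/05/25.
Adding 10 calendar days to 2022/05/25 gives 2022/06/04, which is the last day of the standstill period.
The date on which the refund becomes due: 2022/06/04 + 28 days = 2022/07/02.

2022/07/02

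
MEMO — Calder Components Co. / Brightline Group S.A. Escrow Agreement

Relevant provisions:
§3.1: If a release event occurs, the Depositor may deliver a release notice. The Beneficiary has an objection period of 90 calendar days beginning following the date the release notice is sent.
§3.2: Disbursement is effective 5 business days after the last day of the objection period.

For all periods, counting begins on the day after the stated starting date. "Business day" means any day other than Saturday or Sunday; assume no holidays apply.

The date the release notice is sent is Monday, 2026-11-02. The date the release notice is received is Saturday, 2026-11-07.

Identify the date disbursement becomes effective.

2027-02-05

The last day of the objection period: 90 calendar days after 2026-11-02 is 2027-01-31.
From Sunday, 2027-01-31, 5 business days (Feb 1, Feb 2, Feb 3, Feb 4, Feb 5, skipping weekends) brings us to Friday, 2027-02-05, which is the date disbursement becomes effective.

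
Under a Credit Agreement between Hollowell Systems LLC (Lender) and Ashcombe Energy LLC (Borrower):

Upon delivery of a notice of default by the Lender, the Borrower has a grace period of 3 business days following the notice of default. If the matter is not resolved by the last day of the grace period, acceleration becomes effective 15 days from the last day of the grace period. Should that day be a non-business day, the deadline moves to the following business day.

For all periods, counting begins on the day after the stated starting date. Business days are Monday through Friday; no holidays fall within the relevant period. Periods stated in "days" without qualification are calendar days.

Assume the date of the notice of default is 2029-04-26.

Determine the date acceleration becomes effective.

The last day of the grace period: 3 business days after Thursday, 2029-04-26, skipping weekends — Apr 27, Apr 30, May 1 — lands on Tuesday, 2029-05-01.
The date acceleration becomes effective: 2029-05-01 + 15 days = 2029-05-16. 2029-05-16 is a Wednesday, so no roll-forward applies.

2029-05-16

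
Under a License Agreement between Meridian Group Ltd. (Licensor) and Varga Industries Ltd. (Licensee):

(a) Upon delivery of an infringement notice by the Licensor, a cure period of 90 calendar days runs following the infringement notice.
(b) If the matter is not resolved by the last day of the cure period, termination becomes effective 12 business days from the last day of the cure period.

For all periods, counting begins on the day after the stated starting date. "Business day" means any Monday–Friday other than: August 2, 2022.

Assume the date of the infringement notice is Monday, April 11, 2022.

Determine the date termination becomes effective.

July 26, 2022

Adding 90 calendar days to April 11, 2022 gives July 10, 2022, which is the last day of the cure period.
The date termination becomes effective: 12 business days after Sunday, July 10, 2022, skipping weekends — Jul 11, Jul 12, Jul 13, Jul 14, …, Jul 22, Jul 25, Jul 26 — lands on Tuesday, July 26, 2022.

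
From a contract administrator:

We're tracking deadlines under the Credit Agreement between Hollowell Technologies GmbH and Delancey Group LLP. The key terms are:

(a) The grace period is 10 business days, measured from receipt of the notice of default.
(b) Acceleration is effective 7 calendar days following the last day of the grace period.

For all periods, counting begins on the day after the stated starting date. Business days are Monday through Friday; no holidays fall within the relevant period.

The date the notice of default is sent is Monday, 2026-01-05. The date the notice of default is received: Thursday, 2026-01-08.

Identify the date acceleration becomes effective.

The last day of the grace period: counting 10 business days from Thursday, 2026-01-08 (Jan 9, Jan 12, Jan 13, Jan 14, Jan 15, Jan 16, Jan 19, Jan 20, Jan 21, Jan 22, skipping weekends) reaches Thursday, 2026-01-22.
Adding 7 calendar days to 2026-01-22 gives 2026-01-29, which is the date acceleration becomes effective.

2026-01-29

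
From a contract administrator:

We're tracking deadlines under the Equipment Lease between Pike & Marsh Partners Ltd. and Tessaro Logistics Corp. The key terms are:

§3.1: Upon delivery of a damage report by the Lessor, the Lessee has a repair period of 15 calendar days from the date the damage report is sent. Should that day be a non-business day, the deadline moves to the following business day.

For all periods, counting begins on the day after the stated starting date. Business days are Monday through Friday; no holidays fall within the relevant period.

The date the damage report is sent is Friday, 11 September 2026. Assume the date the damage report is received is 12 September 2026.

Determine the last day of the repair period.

The last day of the repair period: 11 September 2026 + 15 days = 26 September 2026. That falls on a Saturday, so it rolls to the next business day, Monday, 28 September 2026.

28 September 2026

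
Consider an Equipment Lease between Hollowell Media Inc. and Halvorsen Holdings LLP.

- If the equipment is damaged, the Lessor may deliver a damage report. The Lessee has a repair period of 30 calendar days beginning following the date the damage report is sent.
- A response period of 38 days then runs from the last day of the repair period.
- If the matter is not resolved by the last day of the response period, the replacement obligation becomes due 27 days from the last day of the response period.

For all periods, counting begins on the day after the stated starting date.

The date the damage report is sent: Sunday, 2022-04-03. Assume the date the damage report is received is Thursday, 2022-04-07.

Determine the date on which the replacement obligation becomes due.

2022-07-07

Adding 30 calendar days to 2022-04-03 gives 2022-05-03, which is the last day of the repair period.
Adding 38 calendar days to 2022-05-03 gives 2022-06-10, which is the last day of the response period.
Adding 27 calendar days to 2022-06-10 gives 2022-07-07, which is the date on which the replacement obligation becomes due.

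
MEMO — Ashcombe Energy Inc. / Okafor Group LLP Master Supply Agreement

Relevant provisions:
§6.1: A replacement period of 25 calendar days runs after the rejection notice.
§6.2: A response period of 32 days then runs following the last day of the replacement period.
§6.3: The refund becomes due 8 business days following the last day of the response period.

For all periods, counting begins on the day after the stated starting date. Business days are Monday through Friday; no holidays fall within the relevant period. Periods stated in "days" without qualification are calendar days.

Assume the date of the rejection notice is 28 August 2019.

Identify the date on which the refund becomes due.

The last day of the replacement period: 25 calendar days after 28 August 2019 is 22 September 2019.
The last day of the response period: 32 calendar days after 22 September 2019 is 24 October 2019.
The date on which the refund becomes due: 8 business days after Thursday, 24 October 2019, skipping weekends — Oct 25, Oct 28, Oct 29, Oct 30, Oct 31, Nov 1, Nov 4, Nov 5 — lands on Tuesday, 5 November 2019.

5 November 2019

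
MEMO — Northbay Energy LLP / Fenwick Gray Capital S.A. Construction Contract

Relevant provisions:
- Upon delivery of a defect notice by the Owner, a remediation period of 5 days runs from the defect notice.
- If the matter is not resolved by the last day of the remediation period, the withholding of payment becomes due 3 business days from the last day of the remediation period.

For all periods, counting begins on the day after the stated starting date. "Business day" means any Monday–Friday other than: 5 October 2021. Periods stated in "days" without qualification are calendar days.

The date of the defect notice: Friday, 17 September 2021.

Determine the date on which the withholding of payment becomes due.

The last day of the remediation period: 17 September 2021 + 5 days = 22 September 2021.
The date on which the withholding of payment becomes due: counting 3 business days from Wednesday, 22 September 2021 (Sep 23, Sep 24, Sep 27, skipping weekends) reaches Monday, 27 September 2021.

27 September 2021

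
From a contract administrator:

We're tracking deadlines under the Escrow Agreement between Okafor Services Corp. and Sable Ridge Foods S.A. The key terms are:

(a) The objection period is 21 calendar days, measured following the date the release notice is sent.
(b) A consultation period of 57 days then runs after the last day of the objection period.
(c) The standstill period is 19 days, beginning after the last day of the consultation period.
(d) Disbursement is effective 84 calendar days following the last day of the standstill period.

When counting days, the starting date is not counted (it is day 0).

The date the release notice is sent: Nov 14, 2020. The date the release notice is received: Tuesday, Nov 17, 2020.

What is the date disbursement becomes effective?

May 14, 2021

The last day of the objection period: 21 calendar days after Nov 14, 2020 is Dec 5, 2020.
The last day of the consultation period: Dec 5, 2020 + 57 days = Jan 31, 2021.
The last day of the standstill period: Jan 31, 2021 + 19 days = Feb 19, 2021.
Adding 84 calendar days to Feb 19, 2021 gives May 14, 2021, which is the date disbursement becomes effective.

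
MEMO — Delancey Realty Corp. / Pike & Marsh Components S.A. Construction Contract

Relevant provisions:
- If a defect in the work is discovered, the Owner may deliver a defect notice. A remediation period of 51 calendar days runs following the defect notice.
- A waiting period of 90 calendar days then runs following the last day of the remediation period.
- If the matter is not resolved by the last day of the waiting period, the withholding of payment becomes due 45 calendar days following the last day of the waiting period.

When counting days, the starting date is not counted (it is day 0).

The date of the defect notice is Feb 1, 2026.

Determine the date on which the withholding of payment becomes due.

The last day of the remediation period: 51 calendar days after Feb 1, 2026 is Mar 24, 2026.
Adding 90 calendar days to Mar 24, 2026 gives Jun 22, 2026, which is the last day of the waiting period.
The date on which the withholding of payment becomes due: Jun 22, 2026 + 45 days = Aug 6, 2026.

Aug 6, 2026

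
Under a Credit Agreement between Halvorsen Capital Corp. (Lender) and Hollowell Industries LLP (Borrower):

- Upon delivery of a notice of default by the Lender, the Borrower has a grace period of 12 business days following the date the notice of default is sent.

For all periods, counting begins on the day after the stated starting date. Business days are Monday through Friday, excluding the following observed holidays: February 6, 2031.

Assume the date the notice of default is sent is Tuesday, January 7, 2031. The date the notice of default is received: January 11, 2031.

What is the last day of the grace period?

The last day of the grace period: 12 business days after Tuesday, January 7, 2031, skipping weekends — Jan 8, Jan 9, Jan 10, Jan 13, …, Jan 21, Jan 22, Jan 23 — lands on Thursday, January 23, 2031.

January 23, 2031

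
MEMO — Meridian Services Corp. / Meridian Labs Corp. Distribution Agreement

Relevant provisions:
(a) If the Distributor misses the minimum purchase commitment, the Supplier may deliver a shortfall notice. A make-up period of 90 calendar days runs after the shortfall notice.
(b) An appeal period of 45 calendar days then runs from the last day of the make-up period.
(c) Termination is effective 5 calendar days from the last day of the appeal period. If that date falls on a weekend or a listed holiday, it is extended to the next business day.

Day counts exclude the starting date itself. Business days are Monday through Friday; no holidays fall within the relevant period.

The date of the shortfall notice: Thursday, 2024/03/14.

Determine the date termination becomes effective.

2024/08/01

The last day of the make-up period: 2024/03/14 + 90 days = 2024/06/12.
The last day of the appeal period: 2024/06/12 + 45 days = 2024/07/27.
The date termination becomes effective: 2024/07/27 + 5 days = 2024/08/01. 2024/08/01 is a Thursday, so no roll-forward applies.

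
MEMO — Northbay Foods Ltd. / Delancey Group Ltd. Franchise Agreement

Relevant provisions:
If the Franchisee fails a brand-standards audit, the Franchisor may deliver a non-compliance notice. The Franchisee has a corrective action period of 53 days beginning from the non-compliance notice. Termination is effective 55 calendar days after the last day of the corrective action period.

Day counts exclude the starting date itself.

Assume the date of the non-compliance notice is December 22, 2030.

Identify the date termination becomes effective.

April 9, 2031

The last day of the corrective action period: December 22, 2030 + 53 days = February 13, 2031.
Adding 55 calendar days to February 13, 2031 gives April 9, 2031, which is the date termination becomes effective.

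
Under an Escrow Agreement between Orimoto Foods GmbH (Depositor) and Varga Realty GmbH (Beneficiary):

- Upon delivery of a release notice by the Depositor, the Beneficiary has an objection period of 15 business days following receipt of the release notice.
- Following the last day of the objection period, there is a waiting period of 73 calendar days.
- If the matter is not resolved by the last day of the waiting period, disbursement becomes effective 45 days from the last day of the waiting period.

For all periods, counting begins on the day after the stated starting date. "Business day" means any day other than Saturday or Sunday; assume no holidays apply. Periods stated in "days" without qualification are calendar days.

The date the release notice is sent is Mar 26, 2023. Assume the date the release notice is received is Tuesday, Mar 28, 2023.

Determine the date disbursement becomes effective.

Aug 14, 2023

The last day of the objection period: 15 business days after Tuesday, Mar 28, 2023, skipping weekends — Mar 29, Mar 30, Mar 31, Apr 3, …, Apr 14, Apr 17, Apr 18 — lands on Tuesday, Apr 18, 2023.
The last day of the waiting period: 73 calendar days after Apr 18, 2023 is Jun 30, 2023.
The date disbursement becomes effective: 45 calendar days after Jun 30, 2023 is Aug 14, 2023.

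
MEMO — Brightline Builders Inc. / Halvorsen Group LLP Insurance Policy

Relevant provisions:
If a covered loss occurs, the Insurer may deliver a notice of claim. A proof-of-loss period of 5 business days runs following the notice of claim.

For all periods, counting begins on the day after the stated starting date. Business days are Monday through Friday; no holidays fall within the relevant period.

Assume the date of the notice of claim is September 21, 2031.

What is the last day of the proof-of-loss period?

September 26, 2031

The last day of the proof-of-loss period: counting 5 business days from Sunday, September 21, 2031 (Sep 22, Sep 23, Sep 24, Sep 25, Sep 26, skipping weekends) reaches Friday, September 26, 2031.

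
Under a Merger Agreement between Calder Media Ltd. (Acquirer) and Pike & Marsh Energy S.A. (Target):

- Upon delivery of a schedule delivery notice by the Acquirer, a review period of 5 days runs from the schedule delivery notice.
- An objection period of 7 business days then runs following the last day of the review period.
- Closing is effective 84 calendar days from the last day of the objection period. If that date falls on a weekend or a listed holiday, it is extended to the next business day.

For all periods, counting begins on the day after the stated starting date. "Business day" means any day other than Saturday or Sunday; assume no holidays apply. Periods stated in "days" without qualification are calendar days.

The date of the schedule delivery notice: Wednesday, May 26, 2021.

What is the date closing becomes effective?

Adding 5 calendar days to May 26, 2021 gives May 31, 2021, which is the last day of the review period.
The last day of the objection period: counting 7 business days from Monday, May 31, 2021 (Jun 1, Jun 2, Jun 3, Jun 4, Jun 7, Jun 8, Jun 9, skipping weekends) reaches Wednesday, Jun 9, 2021.
Adding 84 calendar days to Jun 9, 2021 gives Sep 1, 2021, which is the date closing becomes effective. Sep 1, 2021 is a Wednesday, so no roll-forward applies.

Sep 1, 2021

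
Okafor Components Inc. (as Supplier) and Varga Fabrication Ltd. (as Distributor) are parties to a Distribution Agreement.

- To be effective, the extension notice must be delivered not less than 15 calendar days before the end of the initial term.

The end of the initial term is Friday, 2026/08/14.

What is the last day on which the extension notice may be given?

2026/08/14 minus 15 days is 2026/07/30.

2026/07/30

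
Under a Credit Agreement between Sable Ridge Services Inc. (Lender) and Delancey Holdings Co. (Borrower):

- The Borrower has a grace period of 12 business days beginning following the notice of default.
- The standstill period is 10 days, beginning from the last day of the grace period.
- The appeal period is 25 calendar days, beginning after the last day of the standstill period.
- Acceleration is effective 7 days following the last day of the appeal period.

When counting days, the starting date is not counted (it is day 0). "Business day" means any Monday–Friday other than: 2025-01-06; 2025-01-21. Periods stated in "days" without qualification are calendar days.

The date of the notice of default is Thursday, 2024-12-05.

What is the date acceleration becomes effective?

The last day of the grace period: 12 business days after Thursday, 2024-12-05, skipping weekends — Dec 6, Dec 9, Dec 10, Dec 11, …, Dec 19, Dec 20, Dec 23 — lands on Monday, 2024-12-23.
The last day of the standstill period: 2024-12-23 + 10 days = 2025-01-02.
Adding 25 calendar days to 2025-01-02 gives 2025-01-27, which is the last day of the appeal period.
The date acceleration becomes effective: 2025-01-27 + 7 days = 2025-02-03.

2025-02-03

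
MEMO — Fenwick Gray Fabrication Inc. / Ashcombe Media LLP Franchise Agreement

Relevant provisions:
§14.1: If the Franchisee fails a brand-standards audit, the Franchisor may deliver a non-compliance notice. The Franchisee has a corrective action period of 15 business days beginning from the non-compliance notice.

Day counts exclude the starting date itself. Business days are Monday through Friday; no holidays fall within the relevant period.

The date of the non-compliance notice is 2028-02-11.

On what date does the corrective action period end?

The last day of the corrective action period: counting 15 business days from Friday, 2028-02-11 (Feb 14, Feb 15, Feb 16, Feb 17, …, Mar 1, Mar 2, Mar 3, skipping weekends) reaches Friday, 2028-03-03.

2028-03-03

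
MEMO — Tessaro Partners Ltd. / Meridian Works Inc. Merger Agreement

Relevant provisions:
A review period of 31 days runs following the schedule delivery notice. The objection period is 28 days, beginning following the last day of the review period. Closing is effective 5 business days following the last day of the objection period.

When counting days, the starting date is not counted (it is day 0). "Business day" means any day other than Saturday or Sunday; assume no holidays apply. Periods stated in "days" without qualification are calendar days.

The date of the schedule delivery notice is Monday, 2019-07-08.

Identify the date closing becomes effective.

The last day of the review period: 31 calendar days after 2019-07-08 is 2019-08-08.
The last day of the objection period: 2019-08-08 + 28 days = 2019-09-05.
The date closing becomes effective: 5 business days after Thursday, 2019-09-05, skipping weekends — Sep 6, Sep 9, Sep 10, Sep 11, Sep 12 — lands on Thursday, 2019-09-12.

2019-09-12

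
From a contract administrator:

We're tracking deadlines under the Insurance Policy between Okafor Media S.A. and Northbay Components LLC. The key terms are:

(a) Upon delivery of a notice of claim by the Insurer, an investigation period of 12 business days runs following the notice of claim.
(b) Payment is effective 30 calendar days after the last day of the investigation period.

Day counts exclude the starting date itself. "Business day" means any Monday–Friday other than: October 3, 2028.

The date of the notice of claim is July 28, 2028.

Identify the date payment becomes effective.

From Friday, July 28, 2028, 12 business days (Jul 31, Aug 1, Aug 2, Aug 3, …, Aug 11, Aug 14, Aug 15, skipping weekends) brings us to Tuesday, August 15, 2028, which is the last day of the investigation period.
The date payment becomes effective: 30 calendar days after August 15, 2028 is September 14, 2028.

September 14, 2028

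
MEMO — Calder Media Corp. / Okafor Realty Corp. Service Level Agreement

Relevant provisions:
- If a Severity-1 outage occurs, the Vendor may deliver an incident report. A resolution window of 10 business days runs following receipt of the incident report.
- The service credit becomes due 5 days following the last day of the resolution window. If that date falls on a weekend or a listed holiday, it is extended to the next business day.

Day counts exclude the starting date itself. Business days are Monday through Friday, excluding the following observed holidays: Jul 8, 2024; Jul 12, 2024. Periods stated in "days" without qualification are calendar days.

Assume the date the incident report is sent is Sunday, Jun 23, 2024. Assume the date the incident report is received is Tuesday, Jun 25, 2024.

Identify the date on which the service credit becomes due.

The last day of the resolution window: 10 business days after Tuesday, Jun 25, 2024, skipping weekends and the listed holiday on Jul 8 — Jun 26, Jun 27, Jun 28, Jul 1, Jul 2, Jul 3, Jul 4, Jul 5, Jul 9, Jul 10 — lands on Wednesday, Jul 10, 2024.
The date on which the service credit becomes due: Jul 10, 2024 + 5 days = Jul 15, 2024. Jul 15, 2024 is a Monday and is not a listed holiday, so no roll-forward applies.

Jul 15, 2024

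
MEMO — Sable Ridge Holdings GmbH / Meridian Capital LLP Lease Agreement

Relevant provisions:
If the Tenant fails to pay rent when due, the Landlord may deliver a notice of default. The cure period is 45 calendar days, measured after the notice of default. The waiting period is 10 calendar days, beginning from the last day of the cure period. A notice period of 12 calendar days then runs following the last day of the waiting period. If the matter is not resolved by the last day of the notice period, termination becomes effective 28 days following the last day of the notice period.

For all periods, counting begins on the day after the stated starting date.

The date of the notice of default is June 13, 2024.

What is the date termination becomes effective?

September 16, 2024

The last day of the cure period: 45 calendar days after June 13, 2024 is July 28, 2024.
The last day of the waiting period: 10 calendar days after July 28, 2024 is August 7, 2024.
The last day of the notice period: August 7, 2024 + 12 days = August 19, 2024.
Adding 28 calendar days to August 19, 2024 gives September 16, 2024, which is the date termination becomes effective.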